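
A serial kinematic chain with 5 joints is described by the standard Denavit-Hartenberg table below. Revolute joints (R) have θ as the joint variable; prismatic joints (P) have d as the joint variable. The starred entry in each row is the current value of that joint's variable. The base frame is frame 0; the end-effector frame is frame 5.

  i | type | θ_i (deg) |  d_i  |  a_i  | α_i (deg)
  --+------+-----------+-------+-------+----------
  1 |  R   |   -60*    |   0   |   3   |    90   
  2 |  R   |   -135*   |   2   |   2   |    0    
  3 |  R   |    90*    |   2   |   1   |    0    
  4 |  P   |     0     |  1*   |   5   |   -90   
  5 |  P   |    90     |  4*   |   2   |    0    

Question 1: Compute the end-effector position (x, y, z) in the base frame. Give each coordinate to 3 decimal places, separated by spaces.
1.730 -8.997 -2.828

after link 1: o_1 = (1.5000, -2.5981, 0.0000)
after link 2: o_2 = (-0.9392, -2.3733, -1.4142)
after link 3: o_3 = (-2.3177, -3.9857, -2.1213)
after link 4: o_4 = (-1.4159, -7.5476, -5.6569)
after link 5: o_5 = (1.7304, -8.9971, -2.8284)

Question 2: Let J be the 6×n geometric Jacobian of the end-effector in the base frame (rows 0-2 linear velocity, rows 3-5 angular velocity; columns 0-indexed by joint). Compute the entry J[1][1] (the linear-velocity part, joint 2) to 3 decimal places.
axis z_1 = (-0.8660,-0.5000,0.0000); lever o_n−o_1 = (0.2304,-6.3990,-2.8284)
cross product → J_v[:, 1] = (1.4142,-2.4495,5.6569)
J_ω[:, 1] = z_1
entry J[1][1] = -2.4495

-2.449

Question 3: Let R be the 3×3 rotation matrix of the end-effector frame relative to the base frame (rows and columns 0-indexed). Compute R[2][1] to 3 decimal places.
0.707

End-effector y-axis (col 1 of R) = (-0.3536,0.6124,0.7071)
R[2][1] = 0.7071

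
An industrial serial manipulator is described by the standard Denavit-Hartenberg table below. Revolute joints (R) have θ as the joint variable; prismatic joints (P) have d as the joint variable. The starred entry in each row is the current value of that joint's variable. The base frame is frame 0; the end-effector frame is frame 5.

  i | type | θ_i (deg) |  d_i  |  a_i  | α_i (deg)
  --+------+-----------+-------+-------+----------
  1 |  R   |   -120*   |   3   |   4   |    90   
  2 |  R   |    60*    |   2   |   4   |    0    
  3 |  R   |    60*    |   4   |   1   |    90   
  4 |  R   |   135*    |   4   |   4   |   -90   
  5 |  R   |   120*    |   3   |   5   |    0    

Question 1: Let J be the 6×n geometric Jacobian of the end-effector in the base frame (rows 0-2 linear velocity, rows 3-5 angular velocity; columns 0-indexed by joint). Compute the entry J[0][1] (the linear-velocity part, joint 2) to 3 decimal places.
axis z_1 = (-0.8660,0.5000,0.0000); lever o_n−o_1 = (-5.6801,0.0404,1.4094)
cross product → J_v[:, 1] = (0.7047,1.2206,2.8051)
J_ω[:, 1] = z_1
entry J[0][1] = 0.7047

0.705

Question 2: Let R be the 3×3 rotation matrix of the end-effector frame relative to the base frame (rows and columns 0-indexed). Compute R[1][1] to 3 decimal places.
-0.416

End-effector y-axis (col 1 of R) = (0.4669,-0.4160,0.7803)
R[1][1] = -0.4160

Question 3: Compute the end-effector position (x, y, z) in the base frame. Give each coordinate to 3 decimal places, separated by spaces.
after link 1: o_1 = (-2.0000, -3.4641, 3.0000)
after link 2: o_2 = (-4.7321, -4.1962, 6.4641)
after link 3: o_3 = (-7.9462, -1.7631, 7.3301)
after link 4: o_4 = (-12.8348, -4.5737, 6.8806)
after link 5: o_5 = (-7.6801, -3.4237, 4.4094)

-7.680 -3.424 4.409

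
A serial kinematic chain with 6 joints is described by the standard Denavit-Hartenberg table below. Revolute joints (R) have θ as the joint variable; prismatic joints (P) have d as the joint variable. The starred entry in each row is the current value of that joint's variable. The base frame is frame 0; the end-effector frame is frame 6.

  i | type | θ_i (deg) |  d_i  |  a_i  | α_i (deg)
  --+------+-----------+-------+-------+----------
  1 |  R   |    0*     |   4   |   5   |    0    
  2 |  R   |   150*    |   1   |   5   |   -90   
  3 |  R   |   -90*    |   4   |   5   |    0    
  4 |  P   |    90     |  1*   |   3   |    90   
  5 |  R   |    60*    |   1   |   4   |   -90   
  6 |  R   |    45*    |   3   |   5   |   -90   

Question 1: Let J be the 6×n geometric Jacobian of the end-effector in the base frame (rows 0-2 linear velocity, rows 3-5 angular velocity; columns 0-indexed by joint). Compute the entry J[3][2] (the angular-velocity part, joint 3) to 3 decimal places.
-0.500

axis z_2 = (-0.5000,-0.8660,0.0000); lever o_n−o_2 = (-10.1240,-9.1960,2.4645)
cross product → J_v[:, 2] = (-2.1343,1.2322,-4.1697)
J_ω[:, 2] = z_2
entry J[3][2] = -0.5000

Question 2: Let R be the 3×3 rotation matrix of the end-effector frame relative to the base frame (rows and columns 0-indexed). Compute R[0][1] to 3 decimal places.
End-effector y-axis (col 1 of R) = (-0.5000,0.8660,-0.0000)
R[0][1] = -0.5000

-0.500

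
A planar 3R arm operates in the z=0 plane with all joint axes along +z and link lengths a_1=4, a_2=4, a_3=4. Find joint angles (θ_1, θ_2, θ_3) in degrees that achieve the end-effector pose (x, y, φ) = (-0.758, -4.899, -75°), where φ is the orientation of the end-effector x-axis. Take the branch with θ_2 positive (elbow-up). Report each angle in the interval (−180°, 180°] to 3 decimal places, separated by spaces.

wrist centre = target − a_3·(cos φ, sin φ) = (-1.7933, -1.0353)
cos θ_2 = (4.2877−4²−4²)/(2·4·4) = -0.8660; θ_2 = 149.9982° (elbow-up)
β = atan2(-1.0353,-1.7933) = -150.0012°; ψ = atan2(2.0001,0.5360) = 74.9991°
θ_1 = β − ψ = -225.0004°
θ_3 = φ − θ_1 − θ_2 = 0.0021° (wrapped to (-180°,180°])

135.000 149.998 0.002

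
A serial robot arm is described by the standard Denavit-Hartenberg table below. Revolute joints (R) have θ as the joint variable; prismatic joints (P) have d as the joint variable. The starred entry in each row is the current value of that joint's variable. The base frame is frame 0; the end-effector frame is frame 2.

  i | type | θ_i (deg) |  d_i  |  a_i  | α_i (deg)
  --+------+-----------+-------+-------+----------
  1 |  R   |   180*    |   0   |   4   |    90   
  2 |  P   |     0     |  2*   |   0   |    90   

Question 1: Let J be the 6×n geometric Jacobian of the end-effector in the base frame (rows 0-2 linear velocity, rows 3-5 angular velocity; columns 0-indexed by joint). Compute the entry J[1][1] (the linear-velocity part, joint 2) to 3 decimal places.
prismatic axis z_1 = (0.0000,1.0000,0.0000)
J_v[:, 1] = z_1; J_ω[:, 1] = (0,0,0)
entry J[1][1] = 1.0000

1.000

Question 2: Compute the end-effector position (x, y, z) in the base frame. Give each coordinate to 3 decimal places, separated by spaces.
-4.000 2.000 0.000

after link 1: o_1 = (-4.0000, 0.0000, 0.0000)
after link 2: o_2 = (-4.0000, 2.0000, 0.0000)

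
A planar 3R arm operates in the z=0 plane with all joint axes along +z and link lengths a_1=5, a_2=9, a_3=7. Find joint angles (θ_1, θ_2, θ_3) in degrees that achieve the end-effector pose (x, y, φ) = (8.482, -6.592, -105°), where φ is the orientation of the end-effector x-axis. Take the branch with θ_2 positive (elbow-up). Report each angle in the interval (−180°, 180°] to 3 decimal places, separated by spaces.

wrist centre = target − a_3·(cos φ, sin φ) = (10.2937, 0.1695)
cos θ_2 = (105.9897−5²−9²)/(2·5·9) = -0.0001; θ_2 = 90.0066° (elbow-up)
β = atan2(0.1695,10.2937) = 0.9433°; ψ = atan2(9.0000,4.9990) = 60.9504°
θ_1 = β − ψ = -60.0072°
θ_3 = φ − θ_1 − θ_2 = -134.9994° (wrapped to (-180°,180°])

-60.007 90.007 -134.999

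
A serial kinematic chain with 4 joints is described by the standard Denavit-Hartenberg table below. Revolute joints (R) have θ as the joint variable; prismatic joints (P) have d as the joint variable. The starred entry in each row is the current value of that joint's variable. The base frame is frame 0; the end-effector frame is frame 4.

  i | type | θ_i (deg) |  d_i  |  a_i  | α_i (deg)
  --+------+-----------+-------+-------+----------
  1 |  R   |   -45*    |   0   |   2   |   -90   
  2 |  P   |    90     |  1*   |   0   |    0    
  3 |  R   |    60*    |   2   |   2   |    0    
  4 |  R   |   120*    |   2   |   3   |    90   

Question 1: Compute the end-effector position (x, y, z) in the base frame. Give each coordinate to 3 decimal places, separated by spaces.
after link 1: o_1 = (1.4142, -1.4142, 0.0000)
after link 2: o_2 = (2.1213, -0.7071, 0.0000)
after link 3: o_3 = (2.3108, 1.9319, -1.0000)
after link 4: o_4 = (3.7250, 3.3461, 2.0000)

3.725 3.346 2.000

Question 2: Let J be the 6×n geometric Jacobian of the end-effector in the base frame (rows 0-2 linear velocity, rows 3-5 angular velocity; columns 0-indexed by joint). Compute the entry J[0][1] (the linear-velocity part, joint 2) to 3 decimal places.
0.707

prismatic axis z_1 = (0.7071,0.7071,0.0000)
J_v[:, 1] = z_1; J_ω[:, 1] = (0,0,0)
entry J[0][1] = 0.7071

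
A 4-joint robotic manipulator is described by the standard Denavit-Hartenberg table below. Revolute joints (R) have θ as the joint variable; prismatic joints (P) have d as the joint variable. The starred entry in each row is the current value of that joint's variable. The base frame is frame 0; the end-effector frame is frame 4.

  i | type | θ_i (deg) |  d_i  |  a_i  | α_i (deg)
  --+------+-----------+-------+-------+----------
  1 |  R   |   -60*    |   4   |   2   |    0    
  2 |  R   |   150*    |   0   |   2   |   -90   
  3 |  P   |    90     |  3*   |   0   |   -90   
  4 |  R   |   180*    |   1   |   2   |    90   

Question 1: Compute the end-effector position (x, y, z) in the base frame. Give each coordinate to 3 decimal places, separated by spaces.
-2.000 -0.732 6.000

after link 1: o_1 = (1.0000, -1.7321, 4.0000)
after link 2: o_2 = (1.0000, 0.2679, 4.0000)
after link 3: o_3 = (-2.0000, 0.2679, 4.0000)
after link 4: o_4 = (-2.0000, -0.7321, 6.0000)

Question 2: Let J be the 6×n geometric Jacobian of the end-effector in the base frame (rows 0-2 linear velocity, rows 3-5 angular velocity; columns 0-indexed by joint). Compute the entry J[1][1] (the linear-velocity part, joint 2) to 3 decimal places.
axis z_1 = (0.0000,0.0000,1.0000); lever o_n−o_1 = (-3.0000,1.0000,2.0000)
cross product → J_v[:, 1] = (-1.0000,-3.0000,0.0000)
J_ω[:, 1] = z_1
entry J[1][1] = -3.0000

-3.000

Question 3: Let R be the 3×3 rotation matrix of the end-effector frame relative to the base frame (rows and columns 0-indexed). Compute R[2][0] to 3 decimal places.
End-effector x-axis (col 0 of R) = (0.0000,-0.0000,1.0000)
R[2][0] = 1.0000

1.000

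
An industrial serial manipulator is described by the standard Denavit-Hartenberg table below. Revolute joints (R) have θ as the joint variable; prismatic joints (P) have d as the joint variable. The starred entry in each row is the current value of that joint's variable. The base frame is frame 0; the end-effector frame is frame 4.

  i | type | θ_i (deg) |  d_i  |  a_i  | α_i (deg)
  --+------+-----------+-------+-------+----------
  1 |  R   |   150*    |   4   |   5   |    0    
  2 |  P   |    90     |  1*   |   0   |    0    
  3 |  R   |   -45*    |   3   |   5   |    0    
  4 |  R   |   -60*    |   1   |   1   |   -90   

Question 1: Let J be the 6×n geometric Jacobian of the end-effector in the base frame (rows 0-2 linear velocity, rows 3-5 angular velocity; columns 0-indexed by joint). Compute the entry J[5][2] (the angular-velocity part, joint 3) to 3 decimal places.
1.000

axis z_2 = (0.0000,0.0000,1.0000); lever o_n−o_2 = (-5.5367,-0.5870,4.0000)
cross product → J_v[:, 2] = (0.5870,-5.5367,0.0000)
J_ω[:, 2] = z_2
entry J[5][2] = 1.0000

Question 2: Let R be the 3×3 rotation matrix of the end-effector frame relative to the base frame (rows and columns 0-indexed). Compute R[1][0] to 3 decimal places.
0.707

End-effector x-axis (col 0 of R) = (-0.7071,0.7071,0.0000)
R[1][0] = 0.7071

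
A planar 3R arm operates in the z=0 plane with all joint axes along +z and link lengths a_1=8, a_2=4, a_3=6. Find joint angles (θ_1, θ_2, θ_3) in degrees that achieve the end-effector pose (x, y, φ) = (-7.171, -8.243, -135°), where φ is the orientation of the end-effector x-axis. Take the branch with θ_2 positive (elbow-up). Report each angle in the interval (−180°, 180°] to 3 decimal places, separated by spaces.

-150.002 149.993 -134.991

wrist centre = target − a_3·(cos φ, sin φ) = (-2.9284, -4.0004)
cos θ_2 = (24.5782−8²−4²)/(2·8·4) = -0.8660; θ_2 = 149.9932° (elbow-up)
β = atan2(-4.0004,-2.9284) = -126.2050°; ψ = atan2(2.0004,4.5361) = 23.7972°
θ_1 = β − ψ = -150.0022°
θ_3 = φ − θ_1 − θ_2 = -134.9910° (wrapped to (-180°,180°])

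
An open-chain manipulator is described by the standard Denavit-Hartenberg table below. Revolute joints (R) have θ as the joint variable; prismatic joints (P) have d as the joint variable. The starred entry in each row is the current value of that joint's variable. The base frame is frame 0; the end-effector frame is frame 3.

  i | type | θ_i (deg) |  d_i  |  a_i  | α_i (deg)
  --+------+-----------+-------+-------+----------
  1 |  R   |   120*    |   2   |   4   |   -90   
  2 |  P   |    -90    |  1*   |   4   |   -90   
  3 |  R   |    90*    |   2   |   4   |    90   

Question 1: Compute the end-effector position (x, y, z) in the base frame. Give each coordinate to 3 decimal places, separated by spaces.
after link 1: o_1 = (-2.0000, 3.4641, 2.0000)
after link 2: o_2 = (-2.8660, 2.9641, 6.0000)
after link 3: o_3 = (-0.4019, 6.6962, 6.0000)

-0.402 6.696 6.000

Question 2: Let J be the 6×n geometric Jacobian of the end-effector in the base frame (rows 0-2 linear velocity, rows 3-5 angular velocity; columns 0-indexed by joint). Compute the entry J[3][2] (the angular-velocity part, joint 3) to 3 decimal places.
-0.500

axis z_2 = (-0.5000,0.8660,-0.0000); lever o_n−o_2 = (2.4641,3.7321,0.0000)
cross product → J_v[:, 2] = (0.0000,-0.0000,-4.0000)
J_ω[:, 2] = z_2
entry J[3][2] = -0.5000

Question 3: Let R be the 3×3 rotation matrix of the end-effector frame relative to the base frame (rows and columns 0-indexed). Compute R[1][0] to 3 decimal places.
End-effector x-axis (col 0 of R) = (0.8660,0.5000,0.0000)
R[1][0] = 0.5000

0.500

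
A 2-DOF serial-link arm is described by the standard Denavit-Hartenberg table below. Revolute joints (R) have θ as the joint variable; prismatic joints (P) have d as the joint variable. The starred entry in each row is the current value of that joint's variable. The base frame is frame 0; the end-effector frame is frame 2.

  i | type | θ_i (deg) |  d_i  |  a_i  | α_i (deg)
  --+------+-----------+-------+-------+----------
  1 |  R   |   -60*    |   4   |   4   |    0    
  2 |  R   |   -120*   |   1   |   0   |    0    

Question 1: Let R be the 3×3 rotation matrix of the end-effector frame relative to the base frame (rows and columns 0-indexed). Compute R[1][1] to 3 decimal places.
-1.000

End-effector y-axis (col 1 of R) = (0.0000,-1.0000,0.0000)
R[1][1] = -1.0000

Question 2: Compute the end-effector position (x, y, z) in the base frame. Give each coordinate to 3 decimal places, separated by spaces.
after link 1: o_1 = (2.0000, -3.4641, 4.0000)
after link 2: o_2 = (2.0000, -3.4641, 5.0000)

2.000 -3.464 5.000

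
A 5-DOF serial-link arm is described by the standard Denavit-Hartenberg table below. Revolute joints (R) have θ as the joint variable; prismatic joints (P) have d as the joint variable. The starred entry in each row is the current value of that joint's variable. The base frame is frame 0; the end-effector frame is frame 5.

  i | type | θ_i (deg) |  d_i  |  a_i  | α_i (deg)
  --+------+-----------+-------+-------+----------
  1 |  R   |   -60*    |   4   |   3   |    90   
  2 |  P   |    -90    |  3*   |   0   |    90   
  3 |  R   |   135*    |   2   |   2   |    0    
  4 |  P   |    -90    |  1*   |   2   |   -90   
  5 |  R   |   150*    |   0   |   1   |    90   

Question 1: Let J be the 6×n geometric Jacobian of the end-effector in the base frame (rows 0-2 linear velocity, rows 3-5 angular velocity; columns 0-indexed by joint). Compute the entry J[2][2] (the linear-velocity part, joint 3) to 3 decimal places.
axis z_2 = (-0.5000,0.8660,-0.0000); lever o_n−o_2 = (-3.1692,1.0570,0.6124)
cross product → J_v[:, 2] = (0.5303,0.3062,2.2161)
J_ω[:, 2] = z_2
entry J[2][2] = 2.2161

2.216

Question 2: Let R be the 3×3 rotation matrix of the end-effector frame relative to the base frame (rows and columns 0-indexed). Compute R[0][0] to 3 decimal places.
End-effector x-axis (col 0 of R) = (0.7803,-0.1268,0.6124)
R[0][0] = 0.7803

0.780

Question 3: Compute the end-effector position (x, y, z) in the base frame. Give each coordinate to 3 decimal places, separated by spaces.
-4.267 -3.041 4.612

after link 1: o_1 = (1.5000, -2.5981, 4.0000)
after link 2: o_2 = (-1.0981, -4.0981, 4.0000)
after link 3: o_3 = (-3.3228, -3.0731, 5.4142)
after link 4: o_4 = (-5.0476, -2.9142, 4.0000)
after link 5: o_5 = (-4.2672, -3.0410, 4.6124)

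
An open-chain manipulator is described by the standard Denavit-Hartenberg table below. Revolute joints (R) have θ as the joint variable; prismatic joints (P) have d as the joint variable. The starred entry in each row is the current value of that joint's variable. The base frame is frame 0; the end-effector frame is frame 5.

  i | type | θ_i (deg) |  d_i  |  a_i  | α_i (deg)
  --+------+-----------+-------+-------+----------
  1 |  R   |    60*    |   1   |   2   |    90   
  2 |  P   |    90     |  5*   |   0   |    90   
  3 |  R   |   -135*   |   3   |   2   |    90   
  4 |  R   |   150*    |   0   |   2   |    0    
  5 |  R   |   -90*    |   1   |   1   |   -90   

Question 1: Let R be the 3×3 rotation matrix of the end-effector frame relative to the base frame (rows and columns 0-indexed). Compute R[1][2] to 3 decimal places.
End-effector z-axis (col 2 of R) = (0.7803,0.1268,0.6124)
R[1][2] = 0.1268

0.127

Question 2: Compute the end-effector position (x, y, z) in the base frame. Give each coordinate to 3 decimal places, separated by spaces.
after link 1: o_1 = (1.0000, 1.7321, 1.0000)
after link 2: o_2 = (5.3301, -0.7679, 1.0000)
after link 3: o_3 = (5.6054, 2.5372, -0.4142)
after link 4: o_4 = (7.1660, 2.7909, 0.8105)
after link 5: o_5 = (7.9052, 3.3641, -0.2501)

7.905 3.364 -0.250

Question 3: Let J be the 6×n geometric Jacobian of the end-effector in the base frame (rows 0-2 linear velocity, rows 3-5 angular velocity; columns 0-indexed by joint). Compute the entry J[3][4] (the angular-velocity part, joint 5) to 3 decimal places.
0.612

axis z_4 = (0.6124,-0.3536,-0.7071); lever o_n−o_4 = (0.7392,0.5732,-1.0607)
cross product → J_v[:, 4] = (0.7803,0.1268,0.6124)
J_ω[:, 4] = z_4
entry J[3][4] = 0.6124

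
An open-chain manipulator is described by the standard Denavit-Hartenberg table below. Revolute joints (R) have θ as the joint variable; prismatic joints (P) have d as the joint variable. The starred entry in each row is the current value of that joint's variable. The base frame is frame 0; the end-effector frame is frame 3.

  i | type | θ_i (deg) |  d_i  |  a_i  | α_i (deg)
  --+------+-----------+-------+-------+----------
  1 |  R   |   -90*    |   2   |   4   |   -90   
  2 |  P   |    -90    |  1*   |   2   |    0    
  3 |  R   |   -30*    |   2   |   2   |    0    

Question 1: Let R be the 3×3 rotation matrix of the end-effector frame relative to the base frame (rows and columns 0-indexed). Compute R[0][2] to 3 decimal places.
End-effector z-axis (col 2 of R) = (1.0000,0.0000,0.0000)
R[0][2] = 1.0000

1.000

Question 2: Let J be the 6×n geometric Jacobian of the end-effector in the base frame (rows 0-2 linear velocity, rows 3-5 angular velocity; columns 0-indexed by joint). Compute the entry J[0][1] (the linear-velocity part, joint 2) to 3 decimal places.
prismatic axis z_1 = (1.0000,0.0000,0.0000)
J_v[:, 1] = z_1; J_ω[:, 1] = (0,0,0)
entry J[0][1] = 1.0000

1.000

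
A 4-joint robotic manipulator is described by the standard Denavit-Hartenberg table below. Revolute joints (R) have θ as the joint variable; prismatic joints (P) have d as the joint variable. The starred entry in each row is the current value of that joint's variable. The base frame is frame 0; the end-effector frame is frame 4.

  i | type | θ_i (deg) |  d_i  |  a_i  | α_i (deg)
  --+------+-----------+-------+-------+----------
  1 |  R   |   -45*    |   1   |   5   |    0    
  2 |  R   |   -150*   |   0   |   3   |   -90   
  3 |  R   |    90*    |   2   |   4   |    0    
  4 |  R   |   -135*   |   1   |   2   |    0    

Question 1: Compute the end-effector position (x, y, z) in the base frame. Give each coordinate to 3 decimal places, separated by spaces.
after link 1: o_1 = (3.5355, -3.5355, 1.0000)
after link 2: o_2 = (0.6378, -2.7591, 1.0000)
after link 3: o_3 = (0.1201, -4.6909, -3.0000)
after link 4: o_4 = (-1.5047, -5.2908, -1.5858)

-1.505 -5.291 -1.586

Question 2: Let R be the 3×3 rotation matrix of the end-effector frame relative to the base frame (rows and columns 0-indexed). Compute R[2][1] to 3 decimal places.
-0.707

End-effector y-axis (col 1 of R) = (-0.6830,0.1830,-0.7071)
R[2][1] = -0.7071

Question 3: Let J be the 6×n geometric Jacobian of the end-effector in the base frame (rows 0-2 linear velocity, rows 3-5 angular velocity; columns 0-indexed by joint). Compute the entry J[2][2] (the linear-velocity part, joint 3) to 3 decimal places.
axis z_2 = (-0.2588,-0.9659,0.0000); lever o_n−o_2 = (-2.1425,-2.5318,-2.5858)
cross product → J_v[:, 2] = (2.4977,-0.6693,-1.4142)
J_ω[:, 2] = z_2
entry J[2][2] = -1.4142

-1.414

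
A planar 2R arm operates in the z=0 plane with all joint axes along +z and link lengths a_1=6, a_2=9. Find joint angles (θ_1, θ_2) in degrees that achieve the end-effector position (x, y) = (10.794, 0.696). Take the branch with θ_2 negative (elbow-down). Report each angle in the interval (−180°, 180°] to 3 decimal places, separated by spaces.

60.001 -90.003

cos θ_2 = (116.9949−6²−9²)/(2·6·9) = -0.0000; θ_2 = -90.0027° (elbow-down)
β = atan2(0.6960,10.7940) = 3.6893°; ψ = atan2(-9.0000,5.9996) = -56.3118°
θ_1 = β − ψ = 60.0012°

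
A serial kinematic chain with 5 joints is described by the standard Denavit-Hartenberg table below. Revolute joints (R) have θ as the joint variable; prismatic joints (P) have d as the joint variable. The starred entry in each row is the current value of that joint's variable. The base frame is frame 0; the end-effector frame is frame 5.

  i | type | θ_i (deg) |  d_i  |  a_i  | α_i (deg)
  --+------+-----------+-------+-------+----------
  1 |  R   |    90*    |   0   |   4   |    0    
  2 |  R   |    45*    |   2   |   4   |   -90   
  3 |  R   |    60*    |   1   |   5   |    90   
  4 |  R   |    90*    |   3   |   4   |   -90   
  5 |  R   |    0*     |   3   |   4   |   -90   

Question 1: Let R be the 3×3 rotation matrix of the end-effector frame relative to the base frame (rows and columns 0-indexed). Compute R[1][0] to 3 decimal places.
End-effector x-axis (col 0 of R) = (-0.7071,-0.7071,-0.0000)
R[1][0] = -0.7071

-0.707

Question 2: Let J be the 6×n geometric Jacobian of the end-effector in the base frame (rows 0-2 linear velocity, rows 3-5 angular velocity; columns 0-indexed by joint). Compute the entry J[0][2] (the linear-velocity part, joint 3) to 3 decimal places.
0.164

axis z_2 = (-0.7071,-0.7071,0.0000); lever o_n−o_2 = (-8.9082,-3.8197,-0.2321)
cross product → J_v[:, 2] = (0.1641,-0.1641,-3.5981)
J_ω[:, 2] = z_2
entry J[0][2] = 0.1641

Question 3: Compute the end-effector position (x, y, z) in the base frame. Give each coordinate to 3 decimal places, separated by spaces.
after link 1: o_1 = (0.0000, 4.0000, 0.0000)
after link 2: o_2 = (-2.8284, 6.8284, 2.0000)
after link 3: o_3 = (-5.3033, 7.8891, -2.3301)
after link 4: o_4 = (-9.9688, 6.8978, -0.8301)
after link 5: o_5 = (-11.7366, 3.0087, 1.7679)

-11.737 3.009 1.768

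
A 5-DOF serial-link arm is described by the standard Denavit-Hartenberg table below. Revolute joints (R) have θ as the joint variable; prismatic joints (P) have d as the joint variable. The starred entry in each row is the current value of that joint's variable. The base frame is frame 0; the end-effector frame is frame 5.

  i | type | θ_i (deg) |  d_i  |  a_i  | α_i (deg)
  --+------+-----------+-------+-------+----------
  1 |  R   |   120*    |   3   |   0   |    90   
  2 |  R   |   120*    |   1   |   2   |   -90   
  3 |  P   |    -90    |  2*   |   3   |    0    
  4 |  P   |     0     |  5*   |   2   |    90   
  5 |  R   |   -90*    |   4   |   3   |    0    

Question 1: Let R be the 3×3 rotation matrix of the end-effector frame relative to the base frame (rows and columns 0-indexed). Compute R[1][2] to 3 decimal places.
0.433

End-effector z-axis (col 2 of R) = (-0.2500,0.4330,-0.8660)
R[1][2] = 0.4330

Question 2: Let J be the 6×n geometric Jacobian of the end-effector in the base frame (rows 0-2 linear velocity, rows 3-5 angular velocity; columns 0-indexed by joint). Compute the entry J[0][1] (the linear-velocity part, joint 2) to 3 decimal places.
axis z_1 = (0.8660,0.5000,0.0000); lever o_n−o_1 = (6.4282,0.8660,-3.7321)
cross product → J_v[:, 1] = (-1.8660,3.2321,-2.4641)
J_ω[:, 1] = z_1
entry J[0][1] = -1.8660

-1.866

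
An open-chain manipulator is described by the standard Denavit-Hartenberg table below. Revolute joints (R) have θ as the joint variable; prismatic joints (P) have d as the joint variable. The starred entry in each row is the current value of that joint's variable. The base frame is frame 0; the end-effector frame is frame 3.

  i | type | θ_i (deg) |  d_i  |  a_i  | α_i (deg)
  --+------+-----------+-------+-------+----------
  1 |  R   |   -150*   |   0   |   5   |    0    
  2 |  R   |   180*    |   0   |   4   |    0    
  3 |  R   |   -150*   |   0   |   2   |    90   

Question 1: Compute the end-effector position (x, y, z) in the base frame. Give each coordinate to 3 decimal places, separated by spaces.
-1.866 -2.232 0.000

after link 1: o_1 = (-4.3301, -2.5000, 0.0000)
after link 2: o_2 = (-0.8660, -0.5000, 0.0000)
after link 3: o_3 = (-1.8660, -2.2321, 0.0000)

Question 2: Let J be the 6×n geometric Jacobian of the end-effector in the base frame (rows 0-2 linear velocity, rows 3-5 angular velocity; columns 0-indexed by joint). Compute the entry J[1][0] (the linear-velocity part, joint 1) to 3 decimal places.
-1.866

axis z_0 = ẑ; lever o_n−o_0 = (-1.8660,-2.2321,0.0000)
cross product → J_v[:, 0] = (2.2321,-1.8660,0.0000)
J_ω[:, 0] = z_0
entry J[1][0] = -1.8660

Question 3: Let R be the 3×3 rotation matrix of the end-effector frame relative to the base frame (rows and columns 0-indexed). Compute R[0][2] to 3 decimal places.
-0.866

End-effector z-axis (col 2 of R) = (-0.8660,0.5000,0.0000)
R[0][2] = -0.8660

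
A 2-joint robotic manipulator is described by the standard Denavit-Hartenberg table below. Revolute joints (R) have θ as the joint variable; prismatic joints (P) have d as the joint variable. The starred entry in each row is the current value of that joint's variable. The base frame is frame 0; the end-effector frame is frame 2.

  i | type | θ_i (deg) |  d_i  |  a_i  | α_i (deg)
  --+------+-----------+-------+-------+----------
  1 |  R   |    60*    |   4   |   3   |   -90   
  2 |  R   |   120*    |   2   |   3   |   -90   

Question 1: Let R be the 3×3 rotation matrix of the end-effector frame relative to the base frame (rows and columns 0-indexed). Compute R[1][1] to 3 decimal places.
-0.500

End-effector y-axis (col 1 of R) = (0.8660,-0.5000,-0.0000)
R[1][1] = -0.5000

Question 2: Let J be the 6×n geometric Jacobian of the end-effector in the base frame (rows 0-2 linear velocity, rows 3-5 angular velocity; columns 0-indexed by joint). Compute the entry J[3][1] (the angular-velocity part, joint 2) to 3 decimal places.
axis z_1 = (-0.8660,0.5000,0.0000); lever o_n−o_1 = (-2.4821,-0.2990,-2.5981)
cross product → J_v[:, 1] = (-1.2990,-2.2500,1.5000)
J_ω[:, 1] = z_1
entry J[3][1] = -0.8660

-0.866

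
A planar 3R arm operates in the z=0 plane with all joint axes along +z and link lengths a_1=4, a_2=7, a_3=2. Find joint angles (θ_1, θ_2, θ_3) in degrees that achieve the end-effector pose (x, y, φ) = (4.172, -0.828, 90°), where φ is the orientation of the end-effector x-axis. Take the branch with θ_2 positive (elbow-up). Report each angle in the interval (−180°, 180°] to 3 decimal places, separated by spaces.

wrist centre = target − a_3·(cos φ, sin φ) = (4.1720, -2.8280)
cos θ_2 = (25.4032−4²−7²)/(2·4·7) = -0.7071; θ_2 = 134.9983° (elbow-up)
β = atan2(-2.8280,4.1720) = -34.1315°; ψ = atan2(4.9499,-0.9496) = 100.8599°
θ_1 = β − ψ = -134.9913°
θ_3 = φ − θ_1 − θ_2 = 89.9930° (wrapped to (-180°,180°])

-134.991 134.998 89.993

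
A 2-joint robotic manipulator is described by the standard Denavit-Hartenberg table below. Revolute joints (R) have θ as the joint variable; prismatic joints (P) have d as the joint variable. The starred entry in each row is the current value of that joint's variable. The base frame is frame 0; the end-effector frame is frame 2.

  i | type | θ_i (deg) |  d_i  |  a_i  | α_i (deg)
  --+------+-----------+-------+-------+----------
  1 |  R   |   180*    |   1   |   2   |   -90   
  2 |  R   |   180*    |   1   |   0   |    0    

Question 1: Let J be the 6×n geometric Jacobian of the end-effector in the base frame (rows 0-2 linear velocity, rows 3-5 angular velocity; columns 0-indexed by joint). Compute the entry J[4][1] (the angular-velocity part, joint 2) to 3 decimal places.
-1.000

axis z_1 = (-0.0000,-1.0000,0.0000); lever o_n−o_1 = (0.0000,-1.0000,0.0000)
cross product → J_v[:, 1] = (0.0000,0.0000,0.0000)
J_ω[:, 1] = z_1
entry J[4][1] = -1.0000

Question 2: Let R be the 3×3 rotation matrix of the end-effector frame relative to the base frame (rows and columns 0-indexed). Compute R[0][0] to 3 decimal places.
End-effector x-axis (col 0 of R) = (1.0000,-0.0000,-0.0000)
R[0][0] = 1.0000

1.000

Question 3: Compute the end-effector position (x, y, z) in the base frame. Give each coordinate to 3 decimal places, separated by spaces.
after link 1: o_1 = (-2.0000, 0.0000, 1.0000)
after link 2: o_2 = (-2.0000, -1.0000, 1.0000)

-2.000 -1.000 1.000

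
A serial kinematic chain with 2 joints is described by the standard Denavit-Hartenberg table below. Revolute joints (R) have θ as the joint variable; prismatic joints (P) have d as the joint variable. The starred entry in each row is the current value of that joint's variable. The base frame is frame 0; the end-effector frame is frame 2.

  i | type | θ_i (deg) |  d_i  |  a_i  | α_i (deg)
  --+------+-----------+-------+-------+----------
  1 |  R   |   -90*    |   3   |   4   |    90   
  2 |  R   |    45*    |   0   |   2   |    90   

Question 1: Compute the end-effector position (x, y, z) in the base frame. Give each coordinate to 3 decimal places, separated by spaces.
0.000 -5.414 4.414

after link 1: o_1 = (0.0000, -4.0000, 3.0000)
after link 2: o_2 = (0.0000, -5.4142, 4.4142)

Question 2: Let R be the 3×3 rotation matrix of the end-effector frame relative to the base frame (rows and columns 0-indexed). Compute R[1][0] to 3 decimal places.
-0.707

End-effector x-axis (col 0 of R) = (0.0000,-0.7071,0.7071)
R[1][0] = -0.7071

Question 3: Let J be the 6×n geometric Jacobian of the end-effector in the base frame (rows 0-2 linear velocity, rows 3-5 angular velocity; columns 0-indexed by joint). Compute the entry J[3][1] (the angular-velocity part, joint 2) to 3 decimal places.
axis z_1 = (-1.0000,-0.0000,0.0000); lever o_n−o_1 = (0.0000,-1.4142,1.4142)
cross product → J_v[:, 1] = (0.0000,1.4142,1.4142)
J_ω[:, 1] = z_1
entry J[3][1] = -1.0000

-1.000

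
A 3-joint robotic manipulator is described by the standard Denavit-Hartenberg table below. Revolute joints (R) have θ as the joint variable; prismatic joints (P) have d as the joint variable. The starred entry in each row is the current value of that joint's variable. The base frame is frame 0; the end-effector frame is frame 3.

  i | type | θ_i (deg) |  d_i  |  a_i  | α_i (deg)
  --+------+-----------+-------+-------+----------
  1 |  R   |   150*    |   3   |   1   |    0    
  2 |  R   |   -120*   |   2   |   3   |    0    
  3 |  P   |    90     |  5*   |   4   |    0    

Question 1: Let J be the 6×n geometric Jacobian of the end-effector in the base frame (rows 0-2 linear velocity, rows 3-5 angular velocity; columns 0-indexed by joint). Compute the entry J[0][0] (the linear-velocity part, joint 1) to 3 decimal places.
-5.464

axis z_0 = ẑ; lever o_n−o_0 = (-0.2679,5.4641,10.0000)
cross product → J_v[:, 0] = (-5.4641,-0.2679,0.0000)
J_ω[:, 0] = z_0
entry J[0][0] = -5.4641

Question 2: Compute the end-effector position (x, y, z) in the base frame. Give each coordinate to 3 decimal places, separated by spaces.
-0.268 5.464 10.000

after link 1: o_1 = (-0.8660, 0.5000, 3.0000)
after link 2: o_2 = (1.7321, 2.0000, 5.0000)
after link 3: o_3 = (-0.2679, 5.4641, 10.0000)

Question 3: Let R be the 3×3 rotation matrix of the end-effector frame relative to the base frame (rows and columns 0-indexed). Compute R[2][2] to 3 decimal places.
End-effector z-axis (col 2 of R) = (0.0000,0.0000,1.0000)
R[2][2] = 1.0000

1.000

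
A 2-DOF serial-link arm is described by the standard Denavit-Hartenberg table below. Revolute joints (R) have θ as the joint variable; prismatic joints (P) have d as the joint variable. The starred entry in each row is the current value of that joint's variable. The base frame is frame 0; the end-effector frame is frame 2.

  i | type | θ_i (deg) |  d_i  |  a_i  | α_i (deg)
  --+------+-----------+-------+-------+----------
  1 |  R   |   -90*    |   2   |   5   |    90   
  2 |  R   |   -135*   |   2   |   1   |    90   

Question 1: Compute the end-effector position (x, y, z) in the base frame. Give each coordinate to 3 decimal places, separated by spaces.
after link 1: o_1 = (0.0000, -5.0000, 2.0000)
after link 2: o_2 = (-2.0000, -4.2929, 1.2929)

-2.000 -4.293 1.293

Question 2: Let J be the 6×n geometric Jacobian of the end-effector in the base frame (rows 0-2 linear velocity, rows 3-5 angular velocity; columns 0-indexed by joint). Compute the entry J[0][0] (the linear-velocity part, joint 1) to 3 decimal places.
4.293

axis z_0 = ẑ; lever o_n−o_0 = (-2.0000,-4.2929,1.2929)
cross product → J_v[:, 0] = (4.2929,-2.0000,0.0000)
J_ω[:, 0] = z_0
entry J[0][0] = 4.2929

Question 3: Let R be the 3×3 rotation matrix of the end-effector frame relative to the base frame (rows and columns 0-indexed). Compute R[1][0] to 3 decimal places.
0.707

End-effector x-axis (col 0 of R) = (-0.0000,0.7071,-0.7071)
R[1][0] = 0.7071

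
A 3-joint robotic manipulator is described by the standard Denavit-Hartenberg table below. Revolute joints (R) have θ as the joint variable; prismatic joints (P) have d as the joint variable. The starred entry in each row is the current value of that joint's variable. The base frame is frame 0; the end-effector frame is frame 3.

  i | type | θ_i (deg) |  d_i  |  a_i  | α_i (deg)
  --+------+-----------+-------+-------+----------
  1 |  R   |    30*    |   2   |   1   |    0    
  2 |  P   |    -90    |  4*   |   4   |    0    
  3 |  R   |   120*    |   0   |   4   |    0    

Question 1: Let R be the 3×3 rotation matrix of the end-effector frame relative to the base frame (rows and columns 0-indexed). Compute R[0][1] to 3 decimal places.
End-effector y-axis (col 1 of R) = (-0.8660,0.5000,0.0000)
R[0][1] = -0.8660

-0.866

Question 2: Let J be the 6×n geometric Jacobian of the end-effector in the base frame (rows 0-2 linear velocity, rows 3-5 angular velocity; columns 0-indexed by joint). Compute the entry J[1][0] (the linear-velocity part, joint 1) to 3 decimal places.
axis z_0 = ẑ; lever o_n−o_0 = (4.8660,0.5000,6.0000)
cross product → J_v[:, 0] = (-0.5000,4.8660,0.0000)
J_ω[:, 0] = z_0
entry J[1][0] = 4.8660

4.866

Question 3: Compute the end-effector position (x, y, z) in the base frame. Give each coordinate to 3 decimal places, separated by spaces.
after link 1: o_1 = (0.8660, 0.5000, 2.0000)
after link 2: o_2 = (2.8660, -2.9641, 6.0000)
after link 3: o_3 = (4.8660, 0.5000, 6.0000)

4.866 0.500 6.000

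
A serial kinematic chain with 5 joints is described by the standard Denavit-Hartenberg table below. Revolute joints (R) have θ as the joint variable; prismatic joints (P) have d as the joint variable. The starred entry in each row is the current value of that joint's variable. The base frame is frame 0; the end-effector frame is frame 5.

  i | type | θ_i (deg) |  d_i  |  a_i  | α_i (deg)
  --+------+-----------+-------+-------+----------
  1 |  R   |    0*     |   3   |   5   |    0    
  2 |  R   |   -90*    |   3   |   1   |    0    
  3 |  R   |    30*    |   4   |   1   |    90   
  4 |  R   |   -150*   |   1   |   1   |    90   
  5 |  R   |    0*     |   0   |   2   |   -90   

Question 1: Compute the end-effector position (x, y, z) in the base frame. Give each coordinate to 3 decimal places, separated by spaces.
after link 1: o_1 = (5.0000, 0.0000, 3.0000)
after link 2: o_2 = (5.0000, -1.0000, 6.0000)
after link 3: o_3 = (5.5000, -1.8660, 10.0000)
after link 4: o_4 = (4.2010, -1.6160, 9.5000)
after link 5: o_5 = (3.3349, -0.1160, 8.5000)

3.335 -0.116 8.500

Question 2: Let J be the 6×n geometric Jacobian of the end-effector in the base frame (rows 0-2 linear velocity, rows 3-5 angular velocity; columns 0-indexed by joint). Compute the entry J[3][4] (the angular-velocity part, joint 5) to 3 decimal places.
-0.250

axis z_4 = (-0.2500,0.4330,0.8660); lever o_n−o_4 = (-0.8660,1.5000,-1.0000)
cross product → J_v[:, 4] = (-1.7321,-1.0000,0.0000)
J_ω[:, 4] = z_4
entry J[3][4] = -0.2500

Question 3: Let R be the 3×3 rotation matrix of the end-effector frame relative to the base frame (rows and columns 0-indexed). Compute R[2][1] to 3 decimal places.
End-effector y-axis (col 1 of R) = (0.2500,-0.4330,-0.8660)
R[2][1] = -0.8660

-0.866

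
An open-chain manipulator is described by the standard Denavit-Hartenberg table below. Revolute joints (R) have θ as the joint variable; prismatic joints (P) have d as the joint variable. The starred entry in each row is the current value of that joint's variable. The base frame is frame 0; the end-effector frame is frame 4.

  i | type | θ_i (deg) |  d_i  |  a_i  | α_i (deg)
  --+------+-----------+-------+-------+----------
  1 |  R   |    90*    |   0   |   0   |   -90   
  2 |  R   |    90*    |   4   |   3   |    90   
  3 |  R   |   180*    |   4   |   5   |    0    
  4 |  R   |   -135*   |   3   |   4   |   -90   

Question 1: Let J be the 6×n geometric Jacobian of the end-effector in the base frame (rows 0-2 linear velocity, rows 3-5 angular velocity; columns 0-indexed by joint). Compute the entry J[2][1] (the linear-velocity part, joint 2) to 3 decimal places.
-7.000

axis z_1 = (-1.0000,0.0000,0.0000); lever o_n−o_1 = (-6.8284,7.0000,-0.8284)
cross product → J_v[:, 1] = (-0.0000,-0.8284,-7.0000)
J_ω[:, 1] = z_1
entry J[2][1] = -7.0000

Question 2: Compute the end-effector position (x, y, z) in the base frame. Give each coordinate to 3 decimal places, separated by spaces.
-6.828 7.000 -0.828

after link 1: o_1 = (0.0000, 0.0000, 0.0000)
after link 2: o_2 = (-4.0000, 0.0000, -3.0000)
after link 3: o_3 = (-4.0000, 4.0000, 2.0000)
after link 4: o_4 = (-6.8284, 7.0000, -0.8284)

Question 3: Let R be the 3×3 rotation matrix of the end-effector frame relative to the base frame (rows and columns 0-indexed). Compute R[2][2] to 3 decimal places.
End-effector z-axis (col 2 of R) = (-0.7071,0.0000,0.7071)
R[2][2] = 0.7071

0.707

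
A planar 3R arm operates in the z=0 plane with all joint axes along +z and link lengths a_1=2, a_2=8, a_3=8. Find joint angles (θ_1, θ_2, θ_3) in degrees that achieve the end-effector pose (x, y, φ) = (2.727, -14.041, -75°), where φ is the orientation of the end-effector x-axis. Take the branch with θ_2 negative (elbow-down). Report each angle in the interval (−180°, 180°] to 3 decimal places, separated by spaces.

wrist centre = target − a_3·(cos φ, sin φ) = (0.6564, -6.3136)
cos θ_2 = (40.2924−2²−8²)/(2·2·8) = -0.8659; θ_2 = -149.9814° (elbow-down)
β = atan2(-6.3136,0.6564) = -84.0641°; ψ = atan2(-4.0022,-4.9269) = -140.9122°
θ_1 = β − ψ = 56.8481°
θ_3 = φ − θ_1 − θ_2 = 18.1333° (wrapped to (-180°,180°])

56.848 -149.981 18.133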